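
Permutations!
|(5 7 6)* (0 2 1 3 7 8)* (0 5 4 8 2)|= |(1 3 7 6 4 8 5 2)|= 8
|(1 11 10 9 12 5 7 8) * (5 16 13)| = |(1 11 10 9 12 16 13 5 7 8)| = 10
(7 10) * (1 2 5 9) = [0, 2, 5, 3, 4, 9, 6, 10, 8, 1, 7] = (1 2 5 9)(7 10)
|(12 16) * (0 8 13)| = |(0 8 13)(12 16)| = 6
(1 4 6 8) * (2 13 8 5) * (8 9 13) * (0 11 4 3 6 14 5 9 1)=[11, 3, 8, 6, 14, 2, 9, 7, 0, 13, 10, 4, 12, 1, 5]=(0 11 4 14 5 2 8)(1 3 6 9 13)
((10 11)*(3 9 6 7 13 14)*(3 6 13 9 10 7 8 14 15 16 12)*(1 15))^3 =(1 12 11 13 16 10 9 15 3 7) =[0, 12, 2, 7, 4, 5, 6, 1, 8, 15, 9, 13, 11, 16, 14, 3, 10]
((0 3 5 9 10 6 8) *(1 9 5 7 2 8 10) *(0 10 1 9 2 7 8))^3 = (0 10 2 8 1 3 6) = [10, 3, 8, 6, 4, 5, 0, 7, 1, 9, 2]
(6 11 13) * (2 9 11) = (2 9 11 13 6) = [0, 1, 9, 3, 4, 5, 2, 7, 8, 11, 10, 13, 12, 6]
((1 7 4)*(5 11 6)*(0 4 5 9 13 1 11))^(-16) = [11, 5, 2, 3, 6, 4, 13, 0, 8, 1, 10, 9, 12, 7] = (0 11 9 1 5 4 6 13 7)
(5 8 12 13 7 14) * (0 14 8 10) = (0 14 5 10)(7 8 12 13) = [14, 1, 2, 3, 4, 10, 6, 8, 12, 9, 0, 11, 13, 7, 5]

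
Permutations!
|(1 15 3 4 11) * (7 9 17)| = |(1 15 3 4 11)(7 9 17)| = 15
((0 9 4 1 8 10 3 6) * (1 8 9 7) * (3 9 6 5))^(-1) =[6, 7, 2, 5, 9, 3, 1, 0, 4, 10, 8] =(0 6 1 7)(3 5)(4 9 10 8)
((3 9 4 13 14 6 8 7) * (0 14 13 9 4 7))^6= (0 6)(3 9)(4 7)(8 14)= [6, 1, 2, 9, 7, 5, 0, 4, 14, 3, 10, 11, 12, 13, 8]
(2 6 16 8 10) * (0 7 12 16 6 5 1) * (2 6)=(0 7 12 16 8 10 6 2 5 1)=[7, 0, 5, 3, 4, 1, 2, 12, 10, 9, 6, 11, 16, 13, 14, 15, 8]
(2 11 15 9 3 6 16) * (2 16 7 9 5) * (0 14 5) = [14, 1, 11, 6, 4, 2, 7, 9, 8, 3, 10, 15, 12, 13, 5, 0, 16] = (16)(0 14 5 2 11 15)(3 6 7 9)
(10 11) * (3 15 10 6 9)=(3 15 10 11 6 9)=[0, 1, 2, 15, 4, 5, 9, 7, 8, 3, 11, 6, 12, 13, 14, 10]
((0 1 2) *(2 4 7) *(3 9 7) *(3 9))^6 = (9) = [0, 1, 2, 3, 4, 5, 6, 7, 8, 9]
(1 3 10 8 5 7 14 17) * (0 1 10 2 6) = [1, 3, 6, 2, 4, 7, 0, 14, 5, 9, 8, 11, 12, 13, 17, 15, 16, 10] = (0 1 3 2 6)(5 7 14 17 10 8)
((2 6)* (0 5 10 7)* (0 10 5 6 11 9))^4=[9, 1, 6, 3, 4, 5, 0, 7, 8, 11, 10, 2]=(0 9 11 2 6)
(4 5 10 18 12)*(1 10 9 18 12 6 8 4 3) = (1 10 12 3)(4 5 9 18 6 8) = [0, 10, 2, 1, 5, 9, 8, 7, 4, 18, 12, 11, 3, 13, 14, 15, 16, 17, 6]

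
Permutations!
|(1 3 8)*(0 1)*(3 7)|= 5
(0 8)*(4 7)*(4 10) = (0 8)(4 7 10) = [8, 1, 2, 3, 7, 5, 6, 10, 0, 9, 4]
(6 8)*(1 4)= (1 4)(6 8)= [0, 4, 2, 3, 1, 5, 8, 7, 6]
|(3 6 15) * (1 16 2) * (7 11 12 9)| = 12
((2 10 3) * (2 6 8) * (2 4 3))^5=(2 10)(3 6 8 4)=[0, 1, 10, 6, 3, 5, 8, 7, 4, 9, 2]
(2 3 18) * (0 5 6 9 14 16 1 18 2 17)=(0 5 6 9 14 16 1 18 17)(2 3)=[5, 18, 3, 2, 4, 6, 9, 7, 8, 14, 10, 11, 12, 13, 16, 15, 1, 0, 17]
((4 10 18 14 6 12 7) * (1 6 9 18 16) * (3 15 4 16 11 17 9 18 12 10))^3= (1 11 12)(6 17 7)(9 16 10)(14 18)= [0, 11, 2, 3, 4, 5, 17, 6, 8, 16, 9, 12, 1, 13, 18, 15, 10, 7, 14]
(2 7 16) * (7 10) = [0, 1, 10, 3, 4, 5, 6, 16, 8, 9, 7, 11, 12, 13, 14, 15, 2] = (2 10 7 16)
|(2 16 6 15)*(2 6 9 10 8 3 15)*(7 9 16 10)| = |(16)(2 10 8 3 15 6)(7 9)| = 6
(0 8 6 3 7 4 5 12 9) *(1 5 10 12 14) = [8, 5, 2, 7, 10, 14, 3, 4, 6, 0, 12, 11, 9, 13, 1] = (0 8 6 3 7 4 10 12 9)(1 5 14)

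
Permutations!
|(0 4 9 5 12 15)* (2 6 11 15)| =9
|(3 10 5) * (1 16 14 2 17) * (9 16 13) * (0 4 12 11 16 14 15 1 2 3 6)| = 14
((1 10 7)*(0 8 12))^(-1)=(0 12 8)(1 7 10)=[12, 7, 2, 3, 4, 5, 6, 10, 0, 9, 1, 11, 8]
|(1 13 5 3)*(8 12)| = |(1 13 5 3)(8 12)| = 4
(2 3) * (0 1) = (0 1)(2 3) = [1, 0, 3, 2]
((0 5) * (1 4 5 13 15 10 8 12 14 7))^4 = (0 8 1 13 12 4 15 14 5 10 7) = [8, 13, 2, 3, 15, 10, 6, 0, 1, 9, 7, 11, 4, 12, 5, 14]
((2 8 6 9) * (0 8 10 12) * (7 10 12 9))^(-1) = [12, 1, 9, 3, 4, 5, 8, 6, 0, 10, 7, 11, 2] = (0 12 2 9 10 7 6 8)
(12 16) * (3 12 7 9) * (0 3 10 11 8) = (0 3 12 16 7 9 10 11 8) = [3, 1, 2, 12, 4, 5, 6, 9, 0, 10, 11, 8, 16, 13, 14, 15, 7]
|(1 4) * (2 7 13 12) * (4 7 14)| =7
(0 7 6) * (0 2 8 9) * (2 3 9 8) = (0 7 6 3 9) = [7, 1, 2, 9, 4, 5, 3, 6, 8, 0]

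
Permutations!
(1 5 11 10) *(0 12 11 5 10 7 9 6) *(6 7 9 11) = (0 12 6)(1 10)(7 11 9) = [12, 10, 2, 3, 4, 5, 0, 11, 8, 7, 1, 9, 6]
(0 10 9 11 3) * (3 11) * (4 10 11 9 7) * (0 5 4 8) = (0 11 9 3 5 4 10 7 8) = [11, 1, 2, 5, 10, 4, 6, 8, 0, 3, 7, 9]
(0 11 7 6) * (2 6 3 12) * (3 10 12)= (0 11 7 10 12 2 6)= [11, 1, 6, 3, 4, 5, 0, 10, 8, 9, 12, 7, 2]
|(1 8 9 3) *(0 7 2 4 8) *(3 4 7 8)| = |(0 8 9 4 3 1)(2 7)| = 6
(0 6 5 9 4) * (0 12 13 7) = [6, 1, 2, 3, 12, 9, 5, 0, 8, 4, 10, 11, 13, 7] = (0 6 5 9 4 12 13 7)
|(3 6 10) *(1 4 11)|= |(1 4 11)(3 6 10)|= 3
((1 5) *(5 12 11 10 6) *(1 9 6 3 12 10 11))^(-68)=(12)(5 9 6)=[0, 1, 2, 3, 4, 9, 5, 7, 8, 6, 10, 11, 12]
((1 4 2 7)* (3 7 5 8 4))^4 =[0, 3, 2, 7, 4, 5, 6, 1, 8] =(8)(1 3 7)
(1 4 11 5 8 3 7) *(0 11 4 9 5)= (0 11)(1 9 5 8 3 7)= [11, 9, 2, 7, 4, 8, 6, 1, 3, 5, 10, 0]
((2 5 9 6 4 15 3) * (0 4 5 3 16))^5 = (0 4 15 16)(2 3)(5 6 9) = [4, 1, 3, 2, 15, 6, 9, 7, 8, 5, 10, 11, 12, 13, 14, 16, 0]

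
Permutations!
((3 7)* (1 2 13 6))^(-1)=(1 6 13 2)(3 7)=[0, 6, 1, 7, 4, 5, 13, 3, 8, 9, 10, 11, 12, 2]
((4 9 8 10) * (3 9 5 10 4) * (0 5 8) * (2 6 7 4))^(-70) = (10) = [0, 1, 2, 3, 4, 5, 6, 7, 8, 9, 10]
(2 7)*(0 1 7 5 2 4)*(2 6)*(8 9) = [1, 7, 5, 3, 0, 6, 2, 4, 9, 8] = (0 1 7 4)(2 5 6)(8 9)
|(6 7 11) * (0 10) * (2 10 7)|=|(0 7 11 6 2 10)|=6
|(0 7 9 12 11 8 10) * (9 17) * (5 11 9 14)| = |(0 7 17 14 5 11 8 10)(9 12)| = 8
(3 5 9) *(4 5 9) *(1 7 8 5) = (1 7 8 5 4)(3 9) = [0, 7, 2, 9, 1, 4, 6, 8, 5, 3]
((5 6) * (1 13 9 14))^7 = [0, 14, 2, 3, 4, 6, 5, 7, 8, 13, 10, 11, 12, 1, 9] = (1 14 9 13)(5 6)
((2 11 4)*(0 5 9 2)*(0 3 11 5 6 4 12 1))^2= (0 4 11 1 6 3 12)(2 9 5)= [4, 6, 9, 12, 11, 2, 3, 7, 8, 5, 10, 1, 0]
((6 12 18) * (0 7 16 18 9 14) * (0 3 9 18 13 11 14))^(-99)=(18)(0 14 16 9 11 7 3 13)=[14, 1, 2, 13, 4, 5, 6, 3, 8, 11, 10, 7, 12, 0, 16, 15, 9, 17, 18]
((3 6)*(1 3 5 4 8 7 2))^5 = (1 8 6 2 4 3 7 5) = [0, 8, 4, 7, 3, 1, 2, 5, 6]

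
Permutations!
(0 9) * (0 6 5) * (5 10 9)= (0 5)(6 10 9)= [5, 1, 2, 3, 4, 0, 10, 7, 8, 6, 9]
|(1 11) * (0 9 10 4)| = |(0 9 10 4)(1 11)| = 4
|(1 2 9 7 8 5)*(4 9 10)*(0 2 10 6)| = 21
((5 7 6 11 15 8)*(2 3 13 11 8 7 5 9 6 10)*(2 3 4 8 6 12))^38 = (2 9 4 12 8)(3 11 7)(10 13 15) = [0, 1, 9, 11, 12, 5, 6, 3, 2, 4, 13, 7, 8, 15, 14, 10]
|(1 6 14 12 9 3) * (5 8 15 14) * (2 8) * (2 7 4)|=12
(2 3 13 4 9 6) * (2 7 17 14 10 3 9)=(2 9 6 7 17 14 10 3 13 4)=[0, 1, 9, 13, 2, 5, 7, 17, 8, 6, 3, 11, 12, 4, 10, 15, 16, 14]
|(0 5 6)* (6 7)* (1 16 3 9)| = |(0 5 7 6)(1 16 3 9)| = 4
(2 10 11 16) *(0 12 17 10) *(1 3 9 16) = [12, 3, 0, 9, 4, 5, 6, 7, 8, 16, 11, 1, 17, 13, 14, 15, 2, 10] = (0 12 17 10 11 1 3 9 16 2)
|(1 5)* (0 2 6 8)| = 4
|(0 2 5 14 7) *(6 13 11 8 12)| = 5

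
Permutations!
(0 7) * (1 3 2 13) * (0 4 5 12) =(0 7 4 5 12)(1 3 2 13) =[7, 3, 13, 2, 5, 12, 6, 4, 8, 9, 10, 11, 0, 1]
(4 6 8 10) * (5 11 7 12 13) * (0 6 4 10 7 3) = (0 6 8 7 12 13 5 11 3) = [6, 1, 2, 0, 4, 11, 8, 12, 7, 9, 10, 3, 13, 5]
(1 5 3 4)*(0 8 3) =(0 8 3 4 1 5) =[8, 5, 2, 4, 1, 0, 6, 7, 3]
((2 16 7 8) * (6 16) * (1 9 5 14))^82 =(1 5)(2 16 8 6 7)(9 14) =[0, 5, 16, 3, 4, 1, 7, 2, 6, 14, 10, 11, 12, 13, 9, 15, 8]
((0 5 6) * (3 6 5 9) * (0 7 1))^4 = (0 7 3)(1 6 9) = [7, 6, 2, 0, 4, 5, 9, 3, 8, 1]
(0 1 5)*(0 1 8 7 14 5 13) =(0 8 7 14 5 1 13) =[8, 13, 2, 3, 4, 1, 6, 14, 7, 9, 10, 11, 12, 0, 5]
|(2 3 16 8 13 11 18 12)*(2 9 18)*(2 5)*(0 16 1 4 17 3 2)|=12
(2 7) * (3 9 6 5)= (2 7)(3 9 6 5)= [0, 1, 7, 9, 4, 3, 5, 2, 8, 6]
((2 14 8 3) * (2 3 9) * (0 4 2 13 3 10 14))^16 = [4, 1, 0, 9, 2, 5, 6, 7, 10, 14, 13, 11, 12, 8, 3] = (0 4 2)(3 9 14)(8 10 13)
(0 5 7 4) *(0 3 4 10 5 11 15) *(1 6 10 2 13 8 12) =(0 11 15)(1 6 10 5 7 2 13 8 12)(3 4) =[11, 6, 13, 4, 3, 7, 10, 2, 12, 9, 5, 15, 1, 8, 14, 0]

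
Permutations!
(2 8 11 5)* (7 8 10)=(2 10 7 8 11 5)=[0, 1, 10, 3, 4, 2, 6, 8, 11, 9, 7, 5]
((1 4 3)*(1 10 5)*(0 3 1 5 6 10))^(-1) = (0 3)(1 4)(6 10) = [3, 4, 2, 0, 1, 5, 10, 7, 8, 9, 6]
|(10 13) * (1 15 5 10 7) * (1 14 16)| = 8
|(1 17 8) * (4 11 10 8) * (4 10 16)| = |(1 17 10 8)(4 11 16)| = 12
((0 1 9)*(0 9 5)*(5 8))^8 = [0, 1, 2, 3, 4, 5, 6, 7, 8, 9] = (9)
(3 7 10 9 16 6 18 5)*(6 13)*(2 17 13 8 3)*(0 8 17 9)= (0 8 3 7 10)(2 9 16 17 13 6 18 5)= [8, 1, 9, 7, 4, 2, 18, 10, 3, 16, 0, 11, 12, 6, 14, 15, 17, 13, 5]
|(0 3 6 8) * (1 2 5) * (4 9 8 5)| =9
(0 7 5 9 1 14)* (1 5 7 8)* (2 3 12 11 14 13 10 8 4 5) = (0 4 5 9 2 3 12 11 14)(1 13 10 8) = [4, 13, 3, 12, 5, 9, 6, 7, 1, 2, 8, 14, 11, 10, 0]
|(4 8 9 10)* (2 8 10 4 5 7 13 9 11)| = 6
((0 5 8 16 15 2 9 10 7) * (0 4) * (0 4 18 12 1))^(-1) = (0 1 12 18 7 10 9 2 15 16 8 5) = [1, 12, 15, 3, 4, 0, 6, 10, 5, 2, 9, 11, 18, 13, 14, 16, 8, 17, 7]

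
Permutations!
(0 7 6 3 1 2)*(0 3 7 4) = (0 4)(1 2 3)(6 7) = [4, 2, 3, 1, 0, 5, 7, 6]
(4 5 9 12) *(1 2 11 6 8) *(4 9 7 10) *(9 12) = [0, 2, 11, 3, 5, 7, 8, 10, 1, 9, 4, 6, 12] = (12)(1 2 11 6 8)(4 5 7 10)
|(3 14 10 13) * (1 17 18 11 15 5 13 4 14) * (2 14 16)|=|(1 17 18 11 15 5 13 3)(2 14 10 4 16)|=40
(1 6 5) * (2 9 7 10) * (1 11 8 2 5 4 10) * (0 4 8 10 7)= (0 4 7 1 6 8 2 9)(5 11 10)= [4, 6, 9, 3, 7, 11, 8, 1, 2, 0, 5, 10]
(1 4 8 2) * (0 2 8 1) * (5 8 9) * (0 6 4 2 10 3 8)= (0 10 3 8 9 5)(1 2 6 4)= [10, 2, 6, 8, 1, 0, 4, 7, 9, 5, 3]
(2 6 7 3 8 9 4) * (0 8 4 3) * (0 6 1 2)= [8, 2, 1, 4, 0, 5, 7, 6, 9, 3]= (0 8 9 3 4)(1 2)(6 7)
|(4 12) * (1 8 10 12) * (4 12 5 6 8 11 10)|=|(12)(1 11 10 5 6 8 4)|=7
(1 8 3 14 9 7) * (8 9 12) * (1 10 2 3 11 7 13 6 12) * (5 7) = (1 9 13 6 12 8 11 5 7 10 2 3 14) = [0, 9, 3, 14, 4, 7, 12, 10, 11, 13, 2, 5, 8, 6, 1]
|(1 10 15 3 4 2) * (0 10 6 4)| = 4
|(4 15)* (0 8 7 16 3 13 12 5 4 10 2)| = 12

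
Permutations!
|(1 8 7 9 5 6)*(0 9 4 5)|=6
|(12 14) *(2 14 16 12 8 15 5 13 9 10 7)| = 18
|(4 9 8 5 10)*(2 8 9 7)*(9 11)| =6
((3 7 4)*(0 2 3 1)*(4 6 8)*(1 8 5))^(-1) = (0 1 5 6 7 3 2)(4 8) = [1, 5, 0, 2, 8, 6, 7, 3, 4]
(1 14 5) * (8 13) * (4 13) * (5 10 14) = (1 5)(4 13 8)(10 14) = [0, 5, 2, 3, 13, 1, 6, 7, 4, 9, 14, 11, 12, 8, 10]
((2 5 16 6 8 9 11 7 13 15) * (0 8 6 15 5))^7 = (0 16 7 8 15 13 9 2 5 11) = [16, 1, 5, 3, 4, 11, 6, 8, 15, 2, 10, 0, 12, 9, 14, 13, 7]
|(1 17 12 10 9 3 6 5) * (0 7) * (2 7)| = 24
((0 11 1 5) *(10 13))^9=[11, 5, 2, 3, 4, 0, 6, 7, 8, 9, 13, 1, 12, 10]=(0 11 1 5)(10 13)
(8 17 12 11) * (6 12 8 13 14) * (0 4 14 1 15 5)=(0 4 14 6 12 11 13 1 15 5)(8 17)=[4, 15, 2, 3, 14, 0, 12, 7, 17, 9, 10, 13, 11, 1, 6, 5, 16, 8]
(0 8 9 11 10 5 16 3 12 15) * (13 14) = (0 8 9 11 10 5 16 3 12 15)(13 14) = [8, 1, 2, 12, 4, 16, 6, 7, 9, 11, 5, 10, 15, 14, 13, 0, 3]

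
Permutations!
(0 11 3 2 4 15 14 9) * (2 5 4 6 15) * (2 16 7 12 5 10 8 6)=[11, 1, 2, 10, 16, 4, 15, 12, 6, 0, 8, 3, 5, 13, 9, 14, 7]=(0 11 3 10 8 6 15 14 9)(4 16 7 12 5)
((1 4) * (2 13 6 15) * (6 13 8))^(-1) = (1 4)(2 15 6 8) = [0, 4, 15, 3, 1, 5, 8, 7, 2, 9, 10, 11, 12, 13, 14, 6]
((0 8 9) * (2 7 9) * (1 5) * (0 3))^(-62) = (0 9 2)(3 7 8) = [9, 1, 0, 7, 4, 5, 6, 8, 3, 2]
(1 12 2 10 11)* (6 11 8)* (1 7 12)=(2 10 8 6 11 7 12)=[0, 1, 10, 3, 4, 5, 11, 12, 6, 9, 8, 7, 2]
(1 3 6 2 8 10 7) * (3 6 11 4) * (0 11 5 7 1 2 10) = (0 11 4 3 5 7 2 8)(1 6 10) = [11, 6, 8, 5, 3, 7, 10, 2, 0, 9, 1, 4]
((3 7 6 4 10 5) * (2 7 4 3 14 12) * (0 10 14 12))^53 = (0 12 6 14 5 7 4 10 2 3) = [12, 1, 3, 0, 10, 7, 14, 4, 8, 9, 2, 11, 6, 13, 5]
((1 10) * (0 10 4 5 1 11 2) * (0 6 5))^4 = (0 6)(1 11)(2 4)(5 10) = [6, 11, 4, 3, 2, 10, 0, 7, 8, 9, 5, 1]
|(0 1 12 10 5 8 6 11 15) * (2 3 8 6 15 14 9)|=13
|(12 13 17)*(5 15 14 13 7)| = 7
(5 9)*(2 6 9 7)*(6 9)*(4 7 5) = (2 9 4 7) = [0, 1, 9, 3, 7, 5, 6, 2, 8, 4]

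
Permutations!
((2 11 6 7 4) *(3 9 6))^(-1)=[0, 1, 4, 11, 7, 5, 9, 6, 8, 3, 10, 2]=(2 4 7 6 9 3 11)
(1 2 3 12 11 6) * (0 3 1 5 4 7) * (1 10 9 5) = (0 3 12 11 6 1 2 10 9 5 4 7) = [3, 2, 10, 12, 7, 4, 1, 0, 8, 5, 9, 6, 11]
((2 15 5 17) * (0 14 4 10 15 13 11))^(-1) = [11, 1, 17, 3, 14, 15, 6, 7, 8, 9, 4, 13, 12, 2, 0, 10, 16, 5] = (0 11 13 2 17 5 15 10 4 14)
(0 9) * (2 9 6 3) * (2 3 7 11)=[6, 1, 9, 3, 4, 5, 7, 11, 8, 0, 10, 2]=(0 6 7 11 2 9)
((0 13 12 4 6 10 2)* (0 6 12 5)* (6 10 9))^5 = (0 5 13)(2 10)(4 12)(6 9) = [5, 1, 10, 3, 12, 13, 9, 7, 8, 6, 2, 11, 4, 0]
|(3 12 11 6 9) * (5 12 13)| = |(3 13 5 12 11 6 9)| = 7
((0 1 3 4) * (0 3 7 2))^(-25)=(0 2 7 1)(3 4)=[2, 0, 7, 4, 3, 5, 6, 1]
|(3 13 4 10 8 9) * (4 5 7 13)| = 15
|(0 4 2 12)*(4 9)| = |(0 9 4 2 12)| = 5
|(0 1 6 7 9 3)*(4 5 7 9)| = 15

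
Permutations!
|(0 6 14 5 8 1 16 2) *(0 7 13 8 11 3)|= 6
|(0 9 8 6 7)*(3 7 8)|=4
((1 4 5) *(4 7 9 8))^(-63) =(1 8)(4 7)(5 9) =[0, 8, 2, 3, 7, 9, 6, 4, 1, 5]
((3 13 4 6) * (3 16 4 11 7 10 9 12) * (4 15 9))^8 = (3 15 4 11 12 16 10 13 9 6 7) = [0, 1, 2, 15, 11, 5, 7, 3, 8, 6, 13, 12, 16, 9, 14, 4, 10]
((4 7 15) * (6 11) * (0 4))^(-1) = [15, 1, 2, 3, 0, 5, 11, 4, 8, 9, 10, 6, 12, 13, 14, 7] = (0 15 7 4)(6 11)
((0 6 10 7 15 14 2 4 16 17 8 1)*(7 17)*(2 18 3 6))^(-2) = (0 8 10 3 14 7 4)(1 17 6 18 15 16 2) = [8, 17, 1, 14, 0, 5, 18, 4, 10, 9, 3, 11, 12, 13, 7, 16, 2, 6, 15]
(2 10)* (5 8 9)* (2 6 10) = (5 8 9)(6 10) = [0, 1, 2, 3, 4, 8, 10, 7, 9, 5, 6]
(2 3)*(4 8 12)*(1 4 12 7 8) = (12)(1 4)(2 3)(7 8) = [0, 4, 3, 2, 1, 5, 6, 8, 7, 9, 10, 11, 12]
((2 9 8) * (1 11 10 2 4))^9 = (1 10 9 4 11 2 8) = [0, 10, 8, 3, 11, 5, 6, 7, 1, 4, 9, 2]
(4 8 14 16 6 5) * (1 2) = (1 2)(4 8 14 16 6 5) = [0, 2, 1, 3, 8, 4, 5, 7, 14, 9, 10, 11, 12, 13, 16, 15, 6]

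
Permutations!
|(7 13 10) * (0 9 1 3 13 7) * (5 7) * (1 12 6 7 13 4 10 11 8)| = |(0 9 12 6 7 5 13 11 8 1 3 4 10)| = 13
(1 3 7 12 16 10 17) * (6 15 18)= (1 3 7 12 16 10 17)(6 15 18)= [0, 3, 2, 7, 4, 5, 15, 12, 8, 9, 17, 11, 16, 13, 14, 18, 10, 1, 6]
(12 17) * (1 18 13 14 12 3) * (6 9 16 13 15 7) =(1 18 15 7 6 9 16 13 14 12 17 3) =[0, 18, 2, 1, 4, 5, 9, 6, 8, 16, 10, 11, 17, 14, 12, 7, 13, 3, 15]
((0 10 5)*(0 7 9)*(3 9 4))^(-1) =(0 9 3 4 7 5 10) =[9, 1, 2, 4, 7, 10, 6, 5, 8, 3, 0]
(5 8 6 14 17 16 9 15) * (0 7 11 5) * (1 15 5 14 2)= (0 7 11 14 17 16 9 5 8 6 2 1 15)= [7, 15, 1, 3, 4, 8, 2, 11, 6, 5, 10, 14, 12, 13, 17, 0, 9, 16]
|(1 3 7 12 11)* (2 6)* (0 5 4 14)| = |(0 5 4 14)(1 3 7 12 11)(2 6)| = 20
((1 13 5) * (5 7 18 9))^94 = [0, 9, 2, 3, 4, 18, 6, 1, 8, 7, 10, 11, 12, 5, 14, 15, 16, 17, 13] = (1 9 7)(5 18 13)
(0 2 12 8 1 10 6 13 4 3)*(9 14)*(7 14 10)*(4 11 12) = (0 2 4 3)(1 7 14 9 10 6 13 11 12 8) = [2, 7, 4, 0, 3, 5, 13, 14, 1, 10, 6, 12, 8, 11, 9]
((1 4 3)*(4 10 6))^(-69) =(1 10 6 4 3) =[0, 10, 2, 1, 3, 5, 4, 7, 8, 9, 6]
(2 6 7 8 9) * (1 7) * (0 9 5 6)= (0 9 2)(1 7 8 5 6)= [9, 7, 0, 3, 4, 6, 1, 8, 5, 2]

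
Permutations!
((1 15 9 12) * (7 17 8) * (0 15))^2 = (0 9 1 15 12)(7 8 17) = [9, 15, 2, 3, 4, 5, 6, 8, 17, 1, 10, 11, 0, 13, 14, 12, 16, 7]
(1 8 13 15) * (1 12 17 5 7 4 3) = (1 8 13 15 12 17 5 7 4 3) = [0, 8, 2, 1, 3, 7, 6, 4, 13, 9, 10, 11, 17, 15, 14, 12, 16, 5]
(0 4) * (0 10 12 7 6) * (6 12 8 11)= (0 4 10 8 11 6)(7 12)= [4, 1, 2, 3, 10, 5, 0, 12, 11, 9, 8, 6, 7]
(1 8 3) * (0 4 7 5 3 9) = [4, 8, 2, 1, 7, 3, 6, 5, 9, 0] = (0 4 7 5 3 1 8 9)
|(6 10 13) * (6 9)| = |(6 10 13 9)| = 4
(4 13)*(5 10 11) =(4 13)(5 10 11) =[0, 1, 2, 3, 13, 10, 6, 7, 8, 9, 11, 5, 12, 4]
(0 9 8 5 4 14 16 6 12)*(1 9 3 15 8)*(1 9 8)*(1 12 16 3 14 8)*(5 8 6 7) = (0 14 3 15 12)(4 6 16 7 5) = [14, 1, 2, 15, 6, 4, 16, 5, 8, 9, 10, 11, 0, 13, 3, 12, 7]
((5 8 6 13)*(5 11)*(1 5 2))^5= [0, 11, 13, 3, 4, 2, 5, 7, 1, 9, 10, 6, 12, 8]= (1 11 6 5 2 13 8)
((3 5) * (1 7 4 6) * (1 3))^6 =(7) =[0, 1, 2, 3, 4, 5, 6, 7]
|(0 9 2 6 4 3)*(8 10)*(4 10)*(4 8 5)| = 8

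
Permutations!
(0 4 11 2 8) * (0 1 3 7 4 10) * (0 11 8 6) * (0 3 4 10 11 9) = [11, 4, 6, 7, 8, 5, 3, 10, 1, 0, 9, 2] = (0 11 2 6 3 7 10 9)(1 4 8)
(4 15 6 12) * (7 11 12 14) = [0, 1, 2, 3, 15, 5, 14, 11, 8, 9, 10, 12, 4, 13, 7, 6] = (4 15 6 14 7 11 12)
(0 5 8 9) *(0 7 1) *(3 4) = [5, 0, 2, 4, 3, 8, 6, 1, 9, 7] = (0 5 8 9 7 1)(3 4)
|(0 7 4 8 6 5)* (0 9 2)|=|(0 7 4 8 6 5 9 2)|=8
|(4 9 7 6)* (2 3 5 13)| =|(2 3 5 13)(4 9 7 6)| =4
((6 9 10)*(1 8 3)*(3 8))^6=(10)=[0, 1, 2, 3, 4, 5, 6, 7, 8, 9, 10]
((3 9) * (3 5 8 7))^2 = (3 5 7 9 8) = [0, 1, 2, 5, 4, 7, 6, 9, 3, 8]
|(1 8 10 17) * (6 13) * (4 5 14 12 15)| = 20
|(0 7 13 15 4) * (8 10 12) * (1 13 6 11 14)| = 9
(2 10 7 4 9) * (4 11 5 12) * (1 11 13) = (1 11 5 12 4 9 2 10 7 13) = [0, 11, 10, 3, 9, 12, 6, 13, 8, 2, 7, 5, 4, 1]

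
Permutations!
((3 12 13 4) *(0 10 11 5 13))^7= [12, 1, 2, 4, 13, 11, 6, 7, 8, 9, 0, 10, 3, 5]= (0 12 3 4 13 5 11 10)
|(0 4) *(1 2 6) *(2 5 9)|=10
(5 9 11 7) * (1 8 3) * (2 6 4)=(1 8 3)(2 6 4)(5 9 11 7)=[0, 8, 6, 1, 2, 9, 4, 5, 3, 11, 10, 7]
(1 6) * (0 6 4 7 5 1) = (0 6)(1 4 7 5) = [6, 4, 2, 3, 7, 1, 0, 5]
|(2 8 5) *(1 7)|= |(1 7)(2 8 5)|= 6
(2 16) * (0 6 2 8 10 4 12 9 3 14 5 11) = (0 6 2 16 8 10 4 12 9 3 14 5 11) = [6, 1, 16, 14, 12, 11, 2, 7, 10, 3, 4, 0, 9, 13, 5, 15, 8]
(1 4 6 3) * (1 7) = (1 4 6 3 7) = [0, 4, 2, 7, 6, 5, 3, 1]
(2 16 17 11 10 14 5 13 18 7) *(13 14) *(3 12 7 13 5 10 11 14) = [0, 1, 16, 12, 4, 3, 6, 2, 8, 9, 5, 11, 7, 18, 10, 15, 17, 14, 13] = (2 16 17 14 10 5 3 12 7)(13 18)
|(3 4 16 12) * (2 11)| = 4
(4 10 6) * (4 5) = (4 10 6 5) = [0, 1, 2, 3, 10, 4, 5, 7, 8, 9, 6]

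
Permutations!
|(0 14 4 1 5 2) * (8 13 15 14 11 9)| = 11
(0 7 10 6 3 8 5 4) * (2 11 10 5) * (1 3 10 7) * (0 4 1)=(1 3 8 2 11 7 5)(6 10)=[0, 3, 11, 8, 4, 1, 10, 5, 2, 9, 6, 7]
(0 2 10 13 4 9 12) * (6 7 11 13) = [2, 1, 10, 3, 9, 5, 7, 11, 8, 12, 6, 13, 0, 4] = (0 2 10 6 7 11 13 4 9 12)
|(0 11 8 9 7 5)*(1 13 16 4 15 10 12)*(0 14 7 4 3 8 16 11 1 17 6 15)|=|(0 1 13 11 16 3 8 9 4)(5 14 7)(6 15 10 12 17)|=45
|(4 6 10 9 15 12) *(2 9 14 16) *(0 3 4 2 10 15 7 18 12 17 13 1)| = 120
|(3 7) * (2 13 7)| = |(2 13 7 3)| = 4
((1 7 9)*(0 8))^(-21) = [8, 1, 2, 3, 4, 5, 6, 7, 0, 9] = (9)(0 8)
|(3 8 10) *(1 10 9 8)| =|(1 10 3)(8 9)| =6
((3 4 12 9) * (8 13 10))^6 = (13)(3 12)(4 9) = [0, 1, 2, 12, 9, 5, 6, 7, 8, 4, 10, 11, 3, 13]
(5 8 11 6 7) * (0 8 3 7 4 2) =[8, 1, 0, 7, 2, 3, 4, 5, 11, 9, 10, 6] =(0 8 11 6 4 2)(3 7 5)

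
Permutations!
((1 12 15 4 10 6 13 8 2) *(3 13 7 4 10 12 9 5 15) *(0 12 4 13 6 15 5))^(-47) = [6, 12, 0, 13, 4, 5, 8, 2, 9, 3, 15, 11, 7, 1, 14, 10] = (0 6 8 9 3 13 1 12 7 2)(10 15)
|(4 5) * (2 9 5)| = 4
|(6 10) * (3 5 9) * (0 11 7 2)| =12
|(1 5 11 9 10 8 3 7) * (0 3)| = 9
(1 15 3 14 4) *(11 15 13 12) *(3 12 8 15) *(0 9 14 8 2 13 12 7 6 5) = (0 9 14 4 1 12 11 3 8 15 7 6 5)(2 13) = [9, 12, 13, 8, 1, 0, 5, 6, 15, 14, 10, 3, 11, 2, 4, 7]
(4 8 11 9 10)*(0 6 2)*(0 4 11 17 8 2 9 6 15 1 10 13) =(0 15 1 10 11 6 9 13)(2 4)(8 17) =[15, 10, 4, 3, 2, 5, 9, 7, 17, 13, 11, 6, 12, 0, 14, 1, 16, 8]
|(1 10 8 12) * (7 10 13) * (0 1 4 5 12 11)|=|(0 1 13 7 10 8 11)(4 5 12)|=21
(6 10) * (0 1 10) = (0 1 10 6) = [1, 10, 2, 3, 4, 5, 0, 7, 8, 9, 6]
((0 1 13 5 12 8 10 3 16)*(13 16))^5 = (0 16 1)(3 10 8 12 5 13) = [16, 0, 2, 10, 4, 13, 6, 7, 12, 9, 8, 11, 5, 3, 14, 15, 1]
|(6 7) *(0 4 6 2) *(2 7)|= 4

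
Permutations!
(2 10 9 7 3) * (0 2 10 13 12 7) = (0 2 13 12 7 3 10 9) = [2, 1, 13, 10, 4, 5, 6, 3, 8, 0, 9, 11, 7, 12]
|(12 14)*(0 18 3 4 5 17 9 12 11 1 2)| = |(0 18 3 4 5 17 9 12 14 11 1 2)| = 12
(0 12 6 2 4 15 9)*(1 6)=[12, 6, 4, 3, 15, 5, 2, 7, 8, 0, 10, 11, 1, 13, 14, 9]=(0 12 1 6 2 4 15 9)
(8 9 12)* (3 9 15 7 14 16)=(3 9 12 8 15 7 14 16)=[0, 1, 2, 9, 4, 5, 6, 14, 15, 12, 10, 11, 8, 13, 16, 7, 3]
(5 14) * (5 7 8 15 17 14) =(7 8 15 17 14) =[0, 1, 2, 3, 4, 5, 6, 8, 15, 9, 10, 11, 12, 13, 7, 17, 16, 14]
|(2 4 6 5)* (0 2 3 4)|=|(0 2)(3 4 6 5)|=4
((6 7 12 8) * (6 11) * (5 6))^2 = [0, 1, 2, 3, 4, 7, 12, 8, 5, 9, 10, 6, 11] = (5 7 8)(6 12 11)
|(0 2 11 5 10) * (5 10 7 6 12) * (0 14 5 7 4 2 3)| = |(0 3)(2 11 10 14 5 4)(6 12 7)| = 6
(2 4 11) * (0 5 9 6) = (0 5 9 6)(2 4 11) = [5, 1, 4, 3, 11, 9, 0, 7, 8, 6, 10, 2]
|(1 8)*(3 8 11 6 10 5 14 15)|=9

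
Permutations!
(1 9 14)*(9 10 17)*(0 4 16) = (0 4 16)(1 10 17 9 14) = [4, 10, 2, 3, 16, 5, 6, 7, 8, 14, 17, 11, 12, 13, 1, 15, 0, 9]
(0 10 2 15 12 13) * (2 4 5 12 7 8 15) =[10, 1, 2, 3, 5, 12, 6, 8, 15, 9, 4, 11, 13, 0, 14, 7] =(0 10 4 5 12 13)(7 8 15)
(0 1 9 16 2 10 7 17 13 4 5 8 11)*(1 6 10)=(0 6 10 7 17 13 4 5 8 11)(1 9 16 2)=[6, 9, 1, 3, 5, 8, 10, 17, 11, 16, 7, 0, 12, 4, 14, 15, 2, 13]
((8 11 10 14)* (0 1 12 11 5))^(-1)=(0 5 8 14 10 11 12 1)=[5, 0, 2, 3, 4, 8, 6, 7, 14, 9, 11, 12, 1, 13, 10]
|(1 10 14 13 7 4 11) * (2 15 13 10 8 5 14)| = 11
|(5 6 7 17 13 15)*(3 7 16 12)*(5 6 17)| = 9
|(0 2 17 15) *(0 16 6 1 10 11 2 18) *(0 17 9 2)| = 18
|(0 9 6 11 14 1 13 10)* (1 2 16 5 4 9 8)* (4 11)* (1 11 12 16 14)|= 6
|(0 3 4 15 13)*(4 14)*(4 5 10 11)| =9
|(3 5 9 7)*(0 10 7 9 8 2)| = |(0 10 7 3 5 8 2)| = 7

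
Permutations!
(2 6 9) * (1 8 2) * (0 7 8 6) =(0 7 8 2)(1 6 9) =[7, 6, 0, 3, 4, 5, 9, 8, 2, 1]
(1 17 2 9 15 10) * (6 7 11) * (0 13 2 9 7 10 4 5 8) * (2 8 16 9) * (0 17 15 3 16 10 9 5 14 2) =(0 13 8 17)(1 15 4 14 2 7 11 6 9 3 16 5 10) =[13, 15, 7, 16, 14, 10, 9, 11, 17, 3, 1, 6, 12, 8, 2, 4, 5, 0]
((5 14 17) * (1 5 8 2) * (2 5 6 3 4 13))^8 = (17)(1 3 13)(2 6 4) = [0, 3, 6, 13, 2, 5, 4, 7, 8, 9, 10, 11, 12, 1, 14, 15, 16, 17]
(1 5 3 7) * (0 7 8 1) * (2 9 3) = [7, 5, 9, 8, 4, 2, 6, 0, 1, 3] = (0 7)(1 5 2 9 3 8)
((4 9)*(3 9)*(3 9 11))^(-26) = (11) = [0, 1, 2, 3, 4, 5, 6, 7, 8, 9, 10, 11]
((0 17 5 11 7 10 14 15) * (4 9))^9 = (0 17 5 11 7 10 14 15)(4 9) = [17, 1, 2, 3, 9, 11, 6, 10, 8, 4, 14, 7, 12, 13, 15, 0, 16, 5]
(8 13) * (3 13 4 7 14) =(3 13 8 4 7 14) =[0, 1, 2, 13, 7, 5, 6, 14, 4, 9, 10, 11, 12, 8, 3]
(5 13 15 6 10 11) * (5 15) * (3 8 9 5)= (3 8 9 5 13)(6 10 11 15)= [0, 1, 2, 8, 4, 13, 10, 7, 9, 5, 11, 15, 12, 3, 14, 6]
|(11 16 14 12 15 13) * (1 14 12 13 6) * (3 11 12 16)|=6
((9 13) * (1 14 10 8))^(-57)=(1 8 10 14)(9 13)=[0, 8, 2, 3, 4, 5, 6, 7, 10, 13, 14, 11, 12, 9, 1]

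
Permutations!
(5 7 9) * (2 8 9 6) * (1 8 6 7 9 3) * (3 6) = (1 8 6 2 3)(5 9) = [0, 8, 3, 1, 4, 9, 2, 7, 6, 5]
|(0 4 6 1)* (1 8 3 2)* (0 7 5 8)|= 6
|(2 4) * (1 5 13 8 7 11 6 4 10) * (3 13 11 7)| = 21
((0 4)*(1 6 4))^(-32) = [0, 1, 2, 3, 4, 5, 6] = (6)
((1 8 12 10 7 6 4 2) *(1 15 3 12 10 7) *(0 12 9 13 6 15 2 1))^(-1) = (0 10 8 1 4 6 13 9 3 15 7 12) = [10, 4, 2, 15, 6, 5, 13, 12, 1, 3, 8, 11, 0, 9, 14, 7]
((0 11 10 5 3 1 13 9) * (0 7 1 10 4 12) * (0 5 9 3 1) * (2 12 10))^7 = [11, 13, 12, 2, 10, 1, 6, 0, 8, 7, 9, 4, 5, 3] = (0 11 4 10 9 7)(1 13 3 2 12 5)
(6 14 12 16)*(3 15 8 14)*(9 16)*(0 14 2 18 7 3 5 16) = [14, 1, 18, 15, 4, 16, 5, 3, 2, 0, 10, 11, 9, 13, 12, 8, 6, 17, 7] = (0 14 12 9)(2 18 7 3 15 8)(5 16 6)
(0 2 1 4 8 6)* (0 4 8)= (0 2 1 8 6 4)= [2, 8, 1, 3, 0, 5, 4, 7, 6]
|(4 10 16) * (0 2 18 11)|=12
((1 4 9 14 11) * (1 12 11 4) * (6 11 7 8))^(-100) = (4 14 9) = [0, 1, 2, 3, 14, 5, 6, 7, 8, 4, 10, 11, 12, 13, 9]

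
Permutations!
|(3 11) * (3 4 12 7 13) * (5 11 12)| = 12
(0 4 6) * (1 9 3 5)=(0 4 6)(1 9 3 5)=[4, 9, 2, 5, 6, 1, 0, 7, 8, 3]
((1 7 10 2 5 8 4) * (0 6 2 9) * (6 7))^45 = (0 7 10 9)(1 5)(2 4)(6 8) = [7, 5, 4, 3, 2, 1, 8, 10, 6, 0, 9]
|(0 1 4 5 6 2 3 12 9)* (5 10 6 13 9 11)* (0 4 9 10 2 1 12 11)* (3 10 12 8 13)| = |(0 8 13 12)(1 9 4 2 10 6)(3 11 5)| = 12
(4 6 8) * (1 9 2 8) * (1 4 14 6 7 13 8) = (1 9 2)(4 7 13 8 14 6) = [0, 9, 1, 3, 7, 5, 4, 13, 14, 2, 10, 11, 12, 8, 6]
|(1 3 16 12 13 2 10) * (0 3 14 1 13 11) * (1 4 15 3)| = |(0 1 14 4 15 3 16 12 11)(2 10 13)| = 9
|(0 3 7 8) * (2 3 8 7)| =|(0 8)(2 3)| =2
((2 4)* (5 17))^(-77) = (2 4)(5 17) = [0, 1, 4, 3, 2, 17, 6, 7, 8, 9, 10, 11, 12, 13, 14, 15, 16, 5]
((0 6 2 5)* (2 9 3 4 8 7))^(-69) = (0 3 7)(2 6 4)(5 9 8) = [3, 1, 6, 7, 2, 9, 4, 0, 5, 8]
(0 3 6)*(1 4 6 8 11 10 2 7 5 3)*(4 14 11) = (0 1 14 11 10 2 7 5 3 8 4 6) = [1, 14, 7, 8, 6, 3, 0, 5, 4, 9, 2, 10, 12, 13, 11]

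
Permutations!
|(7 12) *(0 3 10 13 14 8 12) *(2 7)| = |(0 3 10 13 14 8 12 2 7)| = 9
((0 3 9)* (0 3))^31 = (3 9) = [0, 1, 2, 9, 4, 5, 6, 7, 8, 3]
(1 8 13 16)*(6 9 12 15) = (1 8 13 16)(6 9 12 15) = [0, 8, 2, 3, 4, 5, 9, 7, 13, 12, 10, 11, 15, 16, 14, 6, 1]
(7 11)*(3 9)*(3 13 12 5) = [0, 1, 2, 9, 4, 3, 6, 11, 8, 13, 10, 7, 5, 12] = (3 9 13 12 5)(7 11)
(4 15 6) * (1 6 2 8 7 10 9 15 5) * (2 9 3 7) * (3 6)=(1 3 7 10 6 4 5)(2 8)(9 15)=[0, 3, 8, 7, 5, 1, 4, 10, 2, 15, 6, 11, 12, 13, 14, 9]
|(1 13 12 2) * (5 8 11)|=|(1 13 12 2)(5 8 11)|=12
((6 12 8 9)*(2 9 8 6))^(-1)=(2 9)(6 12)=[0, 1, 9, 3, 4, 5, 12, 7, 8, 2, 10, 11, 6]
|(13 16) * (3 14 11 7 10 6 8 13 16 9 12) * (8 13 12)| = 10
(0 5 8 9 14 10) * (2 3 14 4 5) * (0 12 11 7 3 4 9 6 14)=(0 2 4 5 8 6 14 10 12 11 7 3)=[2, 1, 4, 0, 5, 8, 14, 3, 6, 9, 12, 7, 11, 13, 10]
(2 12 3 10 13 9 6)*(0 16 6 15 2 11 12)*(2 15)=[16, 1, 0, 10, 4, 5, 11, 7, 8, 2, 13, 12, 3, 9, 14, 15, 6]=(0 16 6 11 12 3 10 13 9 2)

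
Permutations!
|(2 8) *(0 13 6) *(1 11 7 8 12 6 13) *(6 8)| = |(13)(0 1 11 7 6)(2 12 8)| = 15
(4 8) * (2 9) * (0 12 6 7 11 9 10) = [12, 1, 10, 3, 8, 5, 7, 11, 4, 2, 0, 9, 6] = (0 12 6 7 11 9 2 10)(4 8)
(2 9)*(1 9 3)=(1 9 2 3)=[0, 9, 3, 1, 4, 5, 6, 7, 8, 2]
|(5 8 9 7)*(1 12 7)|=6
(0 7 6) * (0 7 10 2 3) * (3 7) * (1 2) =(0 10 1 2 7 6 3) =[10, 2, 7, 0, 4, 5, 3, 6, 8, 9, 1]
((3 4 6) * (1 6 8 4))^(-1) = (1 3 6)(4 8) = [0, 3, 2, 6, 8, 5, 1, 7, 4]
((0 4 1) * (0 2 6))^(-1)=(0 6 2 1 4)=[6, 4, 1, 3, 0, 5, 2]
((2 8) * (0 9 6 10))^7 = (0 10 6 9)(2 8) = [10, 1, 8, 3, 4, 5, 9, 7, 2, 0, 6]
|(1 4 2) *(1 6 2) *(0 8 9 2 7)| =|(0 8 9 2 6 7)(1 4)| =6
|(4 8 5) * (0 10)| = 6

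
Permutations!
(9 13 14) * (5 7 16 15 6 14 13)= [0, 1, 2, 3, 4, 7, 14, 16, 8, 5, 10, 11, 12, 13, 9, 6, 15]= (5 7 16 15 6 14 9)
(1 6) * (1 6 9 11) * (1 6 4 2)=[0, 9, 1, 3, 2, 5, 4, 7, 8, 11, 10, 6]=(1 9 11 6 4 2)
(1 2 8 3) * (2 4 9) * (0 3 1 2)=(0 3 2 8 1 4 9)=[3, 4, 8, 2, 9, 5, 6, 7, 1, 0]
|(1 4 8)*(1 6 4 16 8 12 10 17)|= 8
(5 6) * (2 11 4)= [0, 1, 11, 3, 2, 6, 5, 7, 8, 9, 10, 4]= (2 11 4)(5 6)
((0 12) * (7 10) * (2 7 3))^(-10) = (12)(2 10)(3 7) = [0, 1, 10, 7, 4, 5, 6, 3, 8, 9, 2, 11, 12]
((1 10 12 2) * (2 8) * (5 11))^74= [0, 2, 8, 3, 4, 5, 6, 7, 12, 9, 1, 11, 10]= (1 2 8 12 10)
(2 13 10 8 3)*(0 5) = (0 5)(2 13 10 8 3) = [5, 1, 13, 2, 4, 0, 6, 7, 3, 9, 8, 11, 12, 10]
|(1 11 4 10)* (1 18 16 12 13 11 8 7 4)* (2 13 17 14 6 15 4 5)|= 63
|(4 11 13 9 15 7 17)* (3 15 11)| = 15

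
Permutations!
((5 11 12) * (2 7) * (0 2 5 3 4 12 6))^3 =(12)(0 5)(2 11)(6 7) =[5, 1, 11, 3, 4, 0, 7, 6, 8, 9, 10, 2, 12]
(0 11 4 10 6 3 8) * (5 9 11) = [5, 1, 2, 8, 10, 9, 3, 7, 0, 11, 6, 4] = (0 5 9 11 4 10 6 3 8)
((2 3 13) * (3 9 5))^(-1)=[0, 1, 13, 5, 4, 9, 6, 7, 8, 2, 10, 11, 12, 3]=(2 13 3 5 9)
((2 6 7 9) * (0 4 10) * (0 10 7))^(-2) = [2, 1, 7, 3, 6, 5, 9, 0, 8, 4, 10] = (10)(0 2 7)(4 6 9)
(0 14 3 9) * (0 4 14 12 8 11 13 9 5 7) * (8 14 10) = (0 12 14 3 5 7)(4 10 8 11 13 9) = [12, 1, 2, 5, 10, 7, 6, 0, 11, 4, 8, 13, 14, 9, 3]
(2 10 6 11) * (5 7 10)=(2 5 7 10 6 11)=[0, 1, 5, 3, 4, 7, 11, 10, 8, 9, 6, 2]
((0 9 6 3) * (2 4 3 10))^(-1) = (0 3 4 2 10 6 9) = [3, 1, 10, 4, 2, 5, 9, 7, 8, 0, 6]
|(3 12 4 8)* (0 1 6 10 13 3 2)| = 10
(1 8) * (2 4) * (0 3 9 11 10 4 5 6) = [3, 8, 5, 9, 2, 6, 0, 7, 1, 11, 4, 10] = (0 3 9 11 10 4 2 5 6)(1 8)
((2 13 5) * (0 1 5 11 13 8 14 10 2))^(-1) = [5, 0, 10, 3, 4, 1, 6, 7, 2, 9, 14, 13, 12, 11, 8] = (0 5 1)(2 10 14 8)(11 13)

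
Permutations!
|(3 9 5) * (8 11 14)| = |(3 9 5)(8 11 14)| = 3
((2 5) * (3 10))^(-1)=[0, 1, 5, 10, 4, 2, 6, 7, 8, 9, 3]=(2 5)(3 10)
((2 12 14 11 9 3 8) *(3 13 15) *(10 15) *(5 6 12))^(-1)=(2 8 3 15 10 13 9 11 14 12 6 5)=[0, 1, 8, 15, 4, 2, 5, 7, 3, 11, 13, 14, 6, 9, 12, 10]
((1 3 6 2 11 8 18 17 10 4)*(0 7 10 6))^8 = [10, 0, 8, 7, 3, 5, 11, 4, 17, 9, 1, 18, 12, 13, 14, 15, 16, 2, 6] = (0 10 1)(2 8 17)(3 7 4)(6 11 18)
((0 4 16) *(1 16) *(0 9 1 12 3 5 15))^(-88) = (0 12 5)(1 9 16)(3 15 4) = [12, 9, 2, 15, 3, 0, 6, 7, 8, 16, 10, 11, 5, 13, 14, 4, 1]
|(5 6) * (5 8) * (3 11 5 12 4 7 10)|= |(3 11 5 6 8 12 4 7 10)|= 9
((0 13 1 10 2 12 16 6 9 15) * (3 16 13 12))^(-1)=(0 15 9 6 16 3 2 10 1 13 12)=[15, 13, 10, 2, 4, 5, 16, 7, 8, 6, 1, 11, 0, 12, 14, 9, 3]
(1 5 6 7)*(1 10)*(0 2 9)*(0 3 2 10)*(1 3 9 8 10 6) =(0 6 7)(1 5)(2 8 10 3) =[6, 5, 8, 2, 4, 1, 7, 0, 10, 9, 3]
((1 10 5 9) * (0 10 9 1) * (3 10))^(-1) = (0 9 1 5 10 3) = [9, 5, 2, 0, 4, 10, 6, 7, 8, 1, 3]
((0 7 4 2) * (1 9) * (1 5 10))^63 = (0 2 4 7)(1 10 5 9) = [2, 10, 4, 3, 7, 9, 6, 0, 8, 1, 5]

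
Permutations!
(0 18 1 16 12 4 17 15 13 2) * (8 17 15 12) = (0 18 1 16 8 17 12 4 15 13 2) = [18, 16, 0, 3, 15, 5, 6, 7, 17, 9, 10, 11, 4, 2, 14, 13, 8, 12, 1]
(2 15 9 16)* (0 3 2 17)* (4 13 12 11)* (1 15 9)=(0 3 2 9 16 17)(1 15)(4 13 12 11)=[3, 15, 9, 2, 13, 5, 6, 7, 8, 16, 10, 4, 11, 12, 14, 1, 17, 0]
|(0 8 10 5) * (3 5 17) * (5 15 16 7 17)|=|(0 8 10 5)(3 15 16 7 17)|=20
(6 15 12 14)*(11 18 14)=(6 15 12 11 18 14)=[0, 1, 2, 3, 4, 5, 15, 7, 8, 9, 10, 18, 11, 13, 6, 12, 16, 17, 14]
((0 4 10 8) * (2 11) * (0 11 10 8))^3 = [11, 1, 4, 3, 2, 5, 6, 7, 10, 9, 8, 0] = (0 11)(2 4)(8 10)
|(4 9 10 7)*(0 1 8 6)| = |(0 1 8 6)(4 9 10 7)| = 4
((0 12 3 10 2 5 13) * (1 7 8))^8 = (0 12 3 10 2 5 13)(1 8 7) = [12, 8, 5, 10, 4, 13, 6, 1, 7, 9, 2, 11, 3, 0]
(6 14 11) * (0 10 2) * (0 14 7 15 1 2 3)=[10, 2, 14, 0, 4, 5, 7, 15, 8, 9, 3, 6, 12, 13, 11, 1]=(0 10 3)(1 2 14 11 6 7 15)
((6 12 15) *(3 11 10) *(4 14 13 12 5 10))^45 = (3 12)(4 6)(5 14)(10 13)(11 15) = [0, 1, 2, 12, 6, 14, 4, 7, 8, 9, 13, 15, 3, 10, 5, 11]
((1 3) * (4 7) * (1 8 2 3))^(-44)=(2 3 8)=[0, 1, 3, 8, 4, 5, 6, 7, 2]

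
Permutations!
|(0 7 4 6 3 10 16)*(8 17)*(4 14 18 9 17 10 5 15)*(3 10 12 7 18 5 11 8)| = |(0 18 9 17 3 11 8 12 7 14 5 15 4 6 10 16)| = 16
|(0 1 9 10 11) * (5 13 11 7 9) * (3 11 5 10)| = 14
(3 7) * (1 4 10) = (1 4 10)(3 7) = [0, 4, 2, 7, 10, 5, 6, 3, 8, 9, 1]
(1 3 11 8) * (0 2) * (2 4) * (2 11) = [4, 3, 0, 2, 11, 5, 6, 7, 1, 9, 10, 8] = (0 4 11 8 1 3 2)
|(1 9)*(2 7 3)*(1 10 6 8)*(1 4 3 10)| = 14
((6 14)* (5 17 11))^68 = (5 11 17) = [0, 1, 2, 3, 4, 11, 6, 7, 8, 9, 10, 17, 12, 13, 14, 15, 16, 5]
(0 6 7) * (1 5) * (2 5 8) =(0 6 7)(1 8 2 5) =[6, 8, 5, 3, 4, 1, 7, 0, 2]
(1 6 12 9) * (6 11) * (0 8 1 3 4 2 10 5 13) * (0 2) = (0 8 1 11 6 12 9 3 4)(2 10 5 13) = [8, 11, 10, 4, 0, 13, 12, 7, 1, 3, 5, 6, 9, 2]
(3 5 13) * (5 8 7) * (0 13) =(0 13 3 8 7 5) =[13, 1, 2, 8, 4, 0, 6, 5, 7, 9, 10, 11, 12, 3]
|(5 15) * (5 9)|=3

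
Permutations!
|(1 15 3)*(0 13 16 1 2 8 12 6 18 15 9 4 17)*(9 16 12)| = |(0 13 12 6 18 15 3 2 8 9 4 17)(1 16)| = 12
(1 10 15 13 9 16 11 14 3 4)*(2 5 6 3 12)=[0, 10, 5, 4, 1, 6, 3, 7, 8, 16, 15, 14, 2, 9, 12, 13, 11]=(1 10 15 13 9 16 11 14 12 2 5 6 3 4)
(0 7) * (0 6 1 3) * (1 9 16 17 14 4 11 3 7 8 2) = (0 8 2 1 7 6 9 16 17 14 4 11 3) = [8, 7, 1, 0, 11, 5, 9, 6, 2, 16, 10, 3, 12, 13, 4, 15, 17, 14]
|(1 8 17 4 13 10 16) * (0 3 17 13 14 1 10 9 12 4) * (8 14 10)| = |(0 3 17)(1 14)(4 10 16 8 13 9 12)| = 42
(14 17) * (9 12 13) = (9 12 13)(14 17) = [0, 1, 2, 3, 4, 5, 6, 7, 8, 12, 10, 11, 13, 9, 17, 15, 16, 14]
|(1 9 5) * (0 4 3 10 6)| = |(0 4 3 10 6)(1 9 5)| = 15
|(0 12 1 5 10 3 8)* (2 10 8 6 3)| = 10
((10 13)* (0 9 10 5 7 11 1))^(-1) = (0 1 11 7 5 13 10 9) = [1, 11, 2, 3, 4, 13, 6, 5, 8, 0, 9, 7, 12, 10]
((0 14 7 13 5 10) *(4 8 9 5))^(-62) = (0 14 7 13 4 8 9 5 10) = [14, 1, 2, 3, 8, 10, 6, 13, 9, 5, 0, 11, 12, 4, 7]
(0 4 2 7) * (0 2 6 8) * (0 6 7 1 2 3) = (0 4 7 3)(1 2)(6 8) = [4, 2, 1, 0, 7, 5, 8, 3, 6]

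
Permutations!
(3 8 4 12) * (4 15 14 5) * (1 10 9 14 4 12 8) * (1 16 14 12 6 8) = (1 10 9 12 3 16 14 5 6 8 15 4) = [0, 10, 2, 16, 1, 6, 8, 7, 15, 12, 9, 11, 3, 13, 5, 4, 14]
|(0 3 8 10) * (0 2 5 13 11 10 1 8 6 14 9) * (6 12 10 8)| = |(0 3 12 10 2 5 13 11 8 1 6 14 9)| = 13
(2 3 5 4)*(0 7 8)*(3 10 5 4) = (0 7 8)(2 10 5 3 4) = [7, 1, 10, 4, 2, 3, 6, 8, 0, 9, 5]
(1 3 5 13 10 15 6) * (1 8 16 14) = (1 3 5 13 10 15 6 8 16 14) = [0, 3, 2, 5, 4, 13, 8, 7, 16, 9, 15, 11, 12, 10, 1, 6, 14]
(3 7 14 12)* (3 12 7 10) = (3 10)(7 14) = [0, 1, 2, 10, 4, 5, 6, 14, 8, 9, 3, 11, 12, 13, 7]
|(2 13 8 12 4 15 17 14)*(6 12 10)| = 10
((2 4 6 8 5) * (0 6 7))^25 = [2, 1, 6, 3, 8, 0, 4, 5, 7] = (0 2 6 4 8 7 5)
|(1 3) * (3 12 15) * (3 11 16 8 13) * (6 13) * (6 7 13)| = 9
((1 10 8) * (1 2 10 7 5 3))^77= [0, 7, 8, 1, 4, 3, 6, 5, 10, 9, 2]= (1 7 5 3)(2 8 10)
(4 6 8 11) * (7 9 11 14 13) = (4 6 8 14 13 7 9 11) = [0, 1, 2, 3, 6, 5, 8, 9, 14, 11, 10, 4, 12, 7, 13]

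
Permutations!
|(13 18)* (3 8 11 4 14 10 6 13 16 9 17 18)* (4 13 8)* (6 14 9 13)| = 42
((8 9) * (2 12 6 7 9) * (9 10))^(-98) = (12) = [0, 1, 2, 3, 4, 5, 6, 7, 8, 9, 10, 11, 12]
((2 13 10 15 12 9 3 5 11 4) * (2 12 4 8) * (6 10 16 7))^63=(2 4)(3 7)(5 6)(8 15)(9 16)(10 11)(12 13)=[0, 1, 4, 7, 2, 6, 5, 3, 15, 16, 11, 10, 13, 12, 14, 8, 9]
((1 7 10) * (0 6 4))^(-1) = [4, 10, 2, 3, 6, 5, 0, 1, 8, 9, 7] = (0 4 6)(1 10 7)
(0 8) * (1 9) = (0 8)(1 9) = [8, 9, 2, 3, 4, 5, 6, 7, 0, 1]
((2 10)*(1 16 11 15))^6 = (1 11)(15 16) = [0, 11, 2, 3, 4, 5, 6, 7, 8, 9, 10, 1, 12, 13, 14, 16, 15]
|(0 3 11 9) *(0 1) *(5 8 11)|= |(0 3 5 8 11 9 1)|= 7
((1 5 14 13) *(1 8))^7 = [0, 14, 2, 3, 4, 13, 6, 7, 5, 9, 10, 11, 12, 1, 8] = (1 14 8 5 13)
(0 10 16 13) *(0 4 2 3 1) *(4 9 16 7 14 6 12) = (0 10 7 14 6 12 4 2 3 1)(9 16 13) = [10, 0, 3, 1, 2, 5, 12, 14, 8, 16, 7, 11, 4, 9, 6, 15, 13]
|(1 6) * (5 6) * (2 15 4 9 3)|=15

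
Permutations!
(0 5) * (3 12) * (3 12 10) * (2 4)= (12)(0 5)(2 4)(3 10)= [5, 1, 4, 10, 2, 0, 6, 7, 8, 9, 3, 11, 12]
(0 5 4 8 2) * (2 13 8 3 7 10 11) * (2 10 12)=(0 5 4 3 7 12 2)(8 13)(10 11)=[5, 1, 0, 7, 3, 4, 6, 12, 13, 9, 11, 10, 2, 8]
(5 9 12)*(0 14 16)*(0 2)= (0 14 16 2)(5 9 12)= [14, 1, 0, 3, 4, 9, 6, 7, 8, 12, 10, 11, 5, 13, 16, 15, 2]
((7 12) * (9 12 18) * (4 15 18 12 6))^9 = (4 6 9 18 15)(7 12) = [0, 1, 2, 3, 6, 5, 9, 12, 8, 18, 10, 11, 7, 13, 14, 4, 16, 17, 15]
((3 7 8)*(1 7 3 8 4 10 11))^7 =(1 4 11 7 10) =[0, 4, 2, 3, 11, 5, 6, 10, 8, 9, 1, 7]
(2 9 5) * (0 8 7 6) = [8, 1, 9, 3, 4, 2, 0, 6, 7, 5] = (0 8 7 6)(2 9 5)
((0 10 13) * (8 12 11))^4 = (0 10 13)(8 12 11) = [10, 1, 2, 3, 4, 5, 6, 7, 12, 9, 13, 8, 11, 0]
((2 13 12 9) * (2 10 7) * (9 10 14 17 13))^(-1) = [0, 1, 7, 3, 4, 5, 6, 10, 8, 2, 12, 11, 13, 17, 9, 15, 16, 14] = (2 7 10 12 13 17 14 9)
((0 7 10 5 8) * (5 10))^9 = [7, 1, 2, 3, 4, 8, 6, 5, 0, 9, 10] = (10)(0 7 5 8)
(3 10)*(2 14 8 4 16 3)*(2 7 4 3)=(2 14 8 3 10 7 4 16)=[0, 1, 14, 10, 16, 5, 6, 4, 3, 9, 7, 11, 12, 13, 8, 15, 2]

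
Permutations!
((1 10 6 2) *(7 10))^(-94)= (1 7 10 6 2)= [0, 7, 1, 3, 4, 5, 2, 10, 8, 9, 6]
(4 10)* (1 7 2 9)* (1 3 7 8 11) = [0, 8, 9, 7, 10, 5, 6, 2, 11, 3, 4, 1] = (1 8 11)(2 9 3 7)(4 10)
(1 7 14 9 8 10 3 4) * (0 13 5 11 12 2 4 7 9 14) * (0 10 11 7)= (14)(0 13 5 7 10 3)(1 9 8 11 12 2 4)= [13, 9, 4, 0, 1, 7, 6, 10, 11, 8, 3, 12, 2, 5, 14]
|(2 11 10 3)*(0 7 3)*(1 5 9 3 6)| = 10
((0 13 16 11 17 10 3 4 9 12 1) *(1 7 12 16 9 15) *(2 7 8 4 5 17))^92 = [8, 12, 13, 3, 2, 5, 6, 9, 11, 15, 10, 0, 16, 4, 14, 7, 1, 17] = (17)(0 8 11)(1 12 16)(2 13 4)(7 9 15)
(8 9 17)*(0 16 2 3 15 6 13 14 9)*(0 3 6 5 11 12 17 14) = [16, 1, 6, 15, 4, 11, 13, 7, 3, 14, 10, 12, 17, 0, 9, 5, 2, 8] = (0 16 2 6 13)(3 15 5 11 12 17 8)(9 14)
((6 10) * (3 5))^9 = (3 5)(6 10) = [0, 1, 2, 5, 4, 3, 10, 7, 8, 9, 6]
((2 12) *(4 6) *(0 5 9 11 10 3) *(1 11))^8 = (12)(0 5 9 1 11 10 3) = [5, 11, 2, 0, 4, 9, 6, 7, 8, 1, 3, 10, 12]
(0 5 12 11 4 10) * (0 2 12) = (0 5)(2 12 11 4 10) = [5, 1, 12, 3, 10, 0, 6, 7, 8, 9, 2, 4, 11]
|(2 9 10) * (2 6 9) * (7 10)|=|(6 9 7 10)|=4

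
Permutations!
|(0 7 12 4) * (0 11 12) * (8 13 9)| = |(0 7)(4 11 12)(8 13 9)| = 6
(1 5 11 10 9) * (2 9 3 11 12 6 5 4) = (1 4 2 9)(3 11 10)(5 12 6) = [0, 4, 9, 11, 2, 12, 5, 7, 8, 1, 3, 10, 6]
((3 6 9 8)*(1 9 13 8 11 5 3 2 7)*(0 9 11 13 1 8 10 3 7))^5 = [6, 2, 3, 7, 4, 9, 8, 13, 10, 1, 5, 0, 12, 11] = (0 6 8 10 5 9 1 2 3 7 13 11)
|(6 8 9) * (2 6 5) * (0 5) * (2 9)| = |(0 5 9)(2 6 8)| = 3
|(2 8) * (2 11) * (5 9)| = 6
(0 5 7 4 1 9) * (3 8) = (0 5 7 4 1 9)(3 8) = [5, 9, 2, 8, 1, 7, 6, 4, 3, 0]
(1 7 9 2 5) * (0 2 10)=[2, 7, 5, 3, 4, 1, 6, 9, 8, 10, 0]=(0 2 5 1 7 9 10)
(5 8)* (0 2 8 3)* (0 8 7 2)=(2 7)(3 8 5)=[0, 1, 7, 8, 4, 3, 6, 2, 5]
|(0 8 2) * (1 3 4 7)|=|(0 8 2)(1 3 4 7)|=12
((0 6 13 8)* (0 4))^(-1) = (0 4 8 13 6) = [4, 1, 2, 3, 8, 5, 0, 7, 13, 9, 10, 11, 12, 6]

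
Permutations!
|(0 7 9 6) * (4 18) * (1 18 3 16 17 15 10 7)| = 12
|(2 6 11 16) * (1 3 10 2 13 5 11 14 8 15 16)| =12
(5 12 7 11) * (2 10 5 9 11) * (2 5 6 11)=(2 10 6 11 9)(5 12 7)=[0, 1, 10, 3, 4, 12, 11, 5, 8, 2, 6, 9, 7]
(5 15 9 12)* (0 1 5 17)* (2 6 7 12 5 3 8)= (0 1 3 8 2 6 7 12 17)(5 15 9)= [1, 3, 6, 8, 4, 15, 7, 12, 2, 5, 10, 11, 17, 13, 14, 9, 16, 0]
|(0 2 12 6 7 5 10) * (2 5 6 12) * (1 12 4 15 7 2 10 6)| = |(0 5 6 2 10)(1 12 4 15 7)| = 5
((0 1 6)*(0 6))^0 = (6) = [0, 1, 2, 3, 4, 5, 6]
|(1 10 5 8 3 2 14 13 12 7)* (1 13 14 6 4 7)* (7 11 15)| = 13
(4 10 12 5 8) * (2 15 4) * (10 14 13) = (2 15 4 14 13 10 12 5 8) = [0, 1, 15, 3, 14, 8, 6, 7, 2, 9, 12, 11, 5, 10, 13, 4]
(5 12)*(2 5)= [0, 1, 5, 3, 4, 12, 6, 7, 8, 9, 10, 11, 2]= (2 5 12)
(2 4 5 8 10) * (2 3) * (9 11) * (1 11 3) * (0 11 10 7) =(0 11 9 3 2 4 5 8 7)(1 10) =[11, 10, 4, 2, 5, 8, 6, 0, 7, 3, 1, 9]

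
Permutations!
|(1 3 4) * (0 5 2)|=|(0 5 2)(1 3 4)|=3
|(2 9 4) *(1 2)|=4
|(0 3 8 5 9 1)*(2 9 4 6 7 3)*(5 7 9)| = 21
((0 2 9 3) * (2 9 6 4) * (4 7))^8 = [3, 1, 2, 9, 4, 5, 6, 7, 8, 0] = (0 3 9)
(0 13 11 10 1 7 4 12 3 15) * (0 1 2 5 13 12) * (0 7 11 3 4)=(0 12 4 7)(1 11 10 2 5 13 3 15)=[12, 11, 5, 15, 7, 13, 6, 0, 8, 9, 2, 10, 4, 3, 14, 1]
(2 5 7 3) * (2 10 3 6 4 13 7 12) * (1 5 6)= (1 5 12 2 6 4 13 7)(3 10)= [0, 5, 6, 10, 13, 12, 4, 1, 8, 9, 3, 11, 2, 7]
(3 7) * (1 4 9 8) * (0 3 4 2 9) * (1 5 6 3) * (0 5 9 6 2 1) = (2 6 3 7 4 5)(8 9) = [0, 1, 6, 7, 5, 2, 3, 4, 9, 8]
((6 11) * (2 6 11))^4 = (11) = [0, 1, 2, 3, 4, 5, 6, 7, 8, 9, 10, 11]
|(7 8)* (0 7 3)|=4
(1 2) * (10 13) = (1 2)(10 13) = [0, 2, 1, 3, 4, 5, 6, 7, 8, 9, 13, 11, 12, 10]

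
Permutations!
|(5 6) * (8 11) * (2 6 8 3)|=6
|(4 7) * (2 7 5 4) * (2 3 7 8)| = 2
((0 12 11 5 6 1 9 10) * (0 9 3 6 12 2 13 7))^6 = (0 13)(2 7) = [13, 1, 7, 3, 4, 5, 6, 2, 8, 9, 10, 11, 12, 0]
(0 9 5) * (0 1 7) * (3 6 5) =[9, 7, 2, 6, 4, 1, 5, 0, 8, 3] =(0 9 3 6 5 1 7)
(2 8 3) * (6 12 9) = (2 8 3)(6 12 9) = [0, 1, 8, 2, 4, 5, 12, 7, 3, 6, 10, 11, 9]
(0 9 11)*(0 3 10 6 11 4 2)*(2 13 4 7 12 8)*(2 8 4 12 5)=[9, 1, 0, 10, 13, 2, 11, 5, 8, 7, 6, 3, 4, 12]=(0 9 7 5 2)(3 10 6 11)(4 13 12)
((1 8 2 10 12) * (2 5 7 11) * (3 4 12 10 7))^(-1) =(1 12 4 3 5 8)(2 11 7) =[0, 12, 11, 5, 3, 8, 6, 2, 1, 9, 10, 7, 4]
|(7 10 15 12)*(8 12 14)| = |(7 10 15 14 8 12)| = 6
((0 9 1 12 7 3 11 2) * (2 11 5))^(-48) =(12) =[0, 1, 2, 3, 4, 5, 6, 7, 8, 9, 10, 11, 12]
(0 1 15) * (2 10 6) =(0 1 15)(2 10 6) =[1, 15, 10, 3, 4, 5, 2, 7, 8, 9, 6, 11, 12, 13, 14, 0]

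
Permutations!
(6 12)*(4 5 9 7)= (4 5 9 7)(6 12)= [0, 1, 2, 3, 5, 9, 12, 4, 8, 7, 10, 11, 6]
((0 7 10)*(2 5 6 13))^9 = (2 5 6 13) = [0, 1, 5, 3, 4, 6, 13, 7, 8, 9, 10, 11, 12, 2]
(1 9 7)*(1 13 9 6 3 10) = (1 6 3 10)(7 13 9) = [0, 6, 2, 10, 4, 5, 3, 13, 8, 7, 1, 11, 12, 9]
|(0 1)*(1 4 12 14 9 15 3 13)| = 9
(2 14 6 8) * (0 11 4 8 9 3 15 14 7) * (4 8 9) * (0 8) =(0 11)(2 7 8)(3 15 14 6 4 9) =[11, 1, 7, 15, 9, 5, 4, 8, 2, 3, 10, 0, 12, 13, 6, 14]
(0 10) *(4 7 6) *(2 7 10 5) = (0 5 2 7 6 4 10) = [5, 1, 7, 3, 10, 2, 4, 6, 8, 9, 0]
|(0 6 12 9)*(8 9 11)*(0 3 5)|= |(0 6 12 11 8 9 3 5)|= 8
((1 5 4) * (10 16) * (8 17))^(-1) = (1 4 5)(8 17)(10 16) = [0, 4, 2, 3, 5, 1, 6, 7, 17, 9, 16, 11, 12, 13, 14, 15, 10, 8]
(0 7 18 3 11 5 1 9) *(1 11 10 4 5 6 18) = [7, 9, 2, 10, 5, 11, 18, 1, 8, 0, 4, 6, 12, 13, 14, 15, 16, 17, 3] = (0 7 1 9)(3 10 4 5 11 6 18)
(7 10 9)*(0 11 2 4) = (0 11 2 4)(7 10 9) = [11, 1, 4, 3, 0, 5, 6, 10, 8, 7, 9, 2]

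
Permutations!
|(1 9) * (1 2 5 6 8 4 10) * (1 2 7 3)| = |(1 9 7 3)(2 5 6 8 4 10)| = 12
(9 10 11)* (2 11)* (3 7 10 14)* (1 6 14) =(1 6 14 3 7 10 2 11 9) =[0, 6, 11, 7, 4, 5, 14, 10, 8, 1, 2, 9, 12, 13, 3]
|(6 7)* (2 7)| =|(2 7 6)| =3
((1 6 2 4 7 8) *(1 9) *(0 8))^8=[0, 1, 2, 3, 4, 5, 6, 7, 8, 9]=(9)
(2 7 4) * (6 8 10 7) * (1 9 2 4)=(1 9 2 6 8 10 7)=[0, 9, 6, 3, 4, 5, 8, 1, 10, 2, 7]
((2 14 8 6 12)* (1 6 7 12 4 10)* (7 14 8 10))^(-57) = (1 8 7)(2 4 10)(6 14 12) = [0, 8, 4, 3, 10, 5, 14, 1, 7, 9, 2, 11, 6, 13, 12]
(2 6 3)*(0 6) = (0 6 3 2) = [6, 1, 0, 2, 4, 5, 3]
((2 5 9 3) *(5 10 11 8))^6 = (2 3 9 5 8 11 10) = [0, 1, 3, 9, 4, 8, 6, 7, 11, 5, 2, 10]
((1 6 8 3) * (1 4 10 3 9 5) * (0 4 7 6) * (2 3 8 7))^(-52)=(0 9 4 5 10 1 8)=[9, 8, 2, 3, 5, 10, 6, 7, 0, 4, 1]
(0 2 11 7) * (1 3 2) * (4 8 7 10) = (0 1 3 2 11 10 4 8 7) = [1, 3, 11, 2, 8, 5, 6, 0, 7, 9, 4, 10]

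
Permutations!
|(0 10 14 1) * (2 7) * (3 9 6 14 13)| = |(0 10 13 3 9 6 14 1)(2 7)| = 8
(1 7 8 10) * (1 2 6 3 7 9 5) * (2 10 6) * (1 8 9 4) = (10)(1 4)(3 7 9 5 8 6) = [0, 4, 2, 7, 1, 8, 3, 9, 6, 5, 10]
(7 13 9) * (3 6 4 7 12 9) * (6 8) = (3 8 6 4 7 13)(9 12) = [0, 1, 2, 8, 7, 5, 4, 13, 6, 12, 10, 11, 9, 3]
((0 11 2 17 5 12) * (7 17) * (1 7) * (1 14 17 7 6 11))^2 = (0 6 2 17 12 1 11 14 5) = [6, 11, 17, 3, 4, 0, 2, 7, 8, 9, 10, 14, 1, 13, 5, 15, 16, 12]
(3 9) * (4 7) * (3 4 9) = (4 7 9) = [0, 1, 2, 3, 7, 5, 6, 9, 8, 4]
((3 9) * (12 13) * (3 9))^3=(12 13)=[0, 1, 2, 3, 4, 5, 6, 7, 8, 9, 10, 11, 13, 12]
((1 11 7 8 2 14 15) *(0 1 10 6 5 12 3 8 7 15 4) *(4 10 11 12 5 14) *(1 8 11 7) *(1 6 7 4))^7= [15, 8, 0, 1, 11, 5, 7, 10, 4, 9, 14, 12, 2, 13, 6, 3]= (0 15 3 1 8 4 11 12 2)(6 7 10 14)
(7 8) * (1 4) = (1 4)(7 8) = [0, 4, 2, 3, 1, 5, 6, 8, 7]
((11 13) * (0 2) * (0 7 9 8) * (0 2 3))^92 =(13) =[0, 1, 2, 3, 4, 5, 6, 7, 8, 9, 10, 11, 12, 13]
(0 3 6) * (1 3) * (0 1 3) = (0 3 6 1) = [3, 0, 2, 6, 4, 5, 1]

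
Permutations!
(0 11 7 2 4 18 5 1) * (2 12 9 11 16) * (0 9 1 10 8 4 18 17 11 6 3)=(0 16 2 18 5 10 8 4 17 11 7 12 1 9 6 3)=[16, 9, 18, 0, 17, 10, 3, 12, 4, 6, 8, 7, 1, 13, 14, 15, 2, 11, 5]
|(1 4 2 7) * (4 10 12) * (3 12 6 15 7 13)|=|(1 10 6 15 7)(2 13 3 12 4)|=5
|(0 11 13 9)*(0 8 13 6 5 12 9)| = 8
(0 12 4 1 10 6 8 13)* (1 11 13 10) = (0 12 4 11 13)(6 8 10) = [12, 1, 2, 3, 11, 5, 8, 7, 10, 9, 6, 13, 4, 0]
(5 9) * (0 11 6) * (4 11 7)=(0 7 4 11 6)(5 9)=[7, 1, 2, 3, 11, 9, 0, 4, 8, 5, 10, 6]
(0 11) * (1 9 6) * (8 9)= (0 11)(1 8 9 6)= [11, 8, 2, 3, 4, 5, 1, 7, 9, 6, 10, 0]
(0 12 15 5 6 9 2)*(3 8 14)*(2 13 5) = (0 12 15 2)(3 8 14)(5 6 9 13) = [12, 1, 0, 8, 4, 6, 9, 7, 14, 13, 10, 11, 15, 5, 3, 2]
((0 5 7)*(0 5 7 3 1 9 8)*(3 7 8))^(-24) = (9) = [0, 1, 2, 3, 4, 5, 6, 7, 8, 9]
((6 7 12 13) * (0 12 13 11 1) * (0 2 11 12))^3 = (13) = [0, 1, 2, 3, 4, 5, 6, 7, 8, 9, 10, 11, 12, 13]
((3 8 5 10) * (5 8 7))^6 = (3 5)(7 10) = [0, 1, 2, 5, 4, 3, 6, 10, 8, 9, 7]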